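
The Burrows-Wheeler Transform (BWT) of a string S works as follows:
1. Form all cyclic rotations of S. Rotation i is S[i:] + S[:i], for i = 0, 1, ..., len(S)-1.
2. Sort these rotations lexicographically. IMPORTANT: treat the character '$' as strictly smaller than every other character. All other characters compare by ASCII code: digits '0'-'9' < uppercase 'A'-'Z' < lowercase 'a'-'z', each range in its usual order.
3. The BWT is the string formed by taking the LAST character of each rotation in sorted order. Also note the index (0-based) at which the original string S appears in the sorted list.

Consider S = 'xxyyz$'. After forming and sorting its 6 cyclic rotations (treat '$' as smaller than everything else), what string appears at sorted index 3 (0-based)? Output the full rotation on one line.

Answer: yyz$xx

Derivation:
All 6 rotations (rotation i = S[i:]+S[:i]):
  rot[0] = xxyyz$
  rot[1] = xyyz$x
  rot[2] = yyz$xx
  rot[3] = yz$xxy
  rot[4] = z$xxyy
  rot[5] = $xxyyz
Sorted (with $ < everything):
  sorted[0] = $xxyyz
  sorted[1] = xxyyz$
  sorted[2] = xyyz$x
  sorted[3] = yyz$xx
  sorted[4] = yz$xxy
  sorted[5] = z$xxyy
sorted[3] = yyz$xx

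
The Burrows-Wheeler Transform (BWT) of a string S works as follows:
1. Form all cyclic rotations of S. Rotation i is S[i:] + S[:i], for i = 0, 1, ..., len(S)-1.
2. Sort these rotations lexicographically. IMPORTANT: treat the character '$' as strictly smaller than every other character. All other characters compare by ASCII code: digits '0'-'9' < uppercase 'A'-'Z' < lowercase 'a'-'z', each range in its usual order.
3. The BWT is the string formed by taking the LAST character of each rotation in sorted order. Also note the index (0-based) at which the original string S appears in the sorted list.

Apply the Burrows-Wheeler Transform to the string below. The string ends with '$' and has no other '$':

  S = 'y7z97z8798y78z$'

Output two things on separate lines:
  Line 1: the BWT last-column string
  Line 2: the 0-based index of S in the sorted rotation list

All 15 rotations (rotation i = S[i:]+S[:i]):
  rot[0] = y7z97z8798y78z$
  rot[1] = 7z97z8798y78z$y
  rot[2] = z97z8798y78z$y7
  rot[3] = 97z8798y78z$y7z
  rot[4] = 7z8798y78z$y7z9
  rot[5] = z8798y78z$y7z97
  rot[6] = 8798y78z$y7z97z
  rot[7] = 798y78z$y7z97z8
  rot[8] = 98y78z$y7z97z87
  rot[9] = 8y78z$y7z97z879
  rot[10] = y78z$y7z97z8798
  rot[11] = 78z$y7z97z8798y
  rot[12] = 8z$y7z97z8798y7
  rot[13] = z$y7z97z8798y78
  rot[14] = $y7z97z8798y78z
Sorted (with $ < everything):
  sorted[0] = $y7z97z8798y78z  (last char: 'z')
  sorted[1] = 78z$y7z97z8798y  (last char: 'y')
  sorted[2] = 798y78z$y7z97z8  (last char: '8')
  sorted[3] = 7z8798y78z$y7z9  (last char: '9')
  sorted[4] = 7z97z8798y78z$y  (last char: 'y')
  sorted[5] = 8798y78z$y7z97z  (last char: 'z')
  sorted[6] = 8y78z$y7z97z879  (last char: '9')
  sorted[7] = 8z$y7z97z8798y7  (last char: '7')
  sorted[8] = 97z8798y78z$y7z  (last char: 'z')
  sorted[9] = 98y78z$y7z97z87  (last char: '7')
  sorted[10] = y78z$y7z97z8798  (last char: '8')
  sorted[11] = y7z97z8798y78z$  (last char: '$')
  sorted[12] = z$y7z97z8798y78  (last char: '8')
  sorted[13] = z8798y78z$y7z97  (last char: '7')
  sorted[14] = z97z8798y78z$y7  (last char: '7')
Last column: zy89yz97z78$877
Original string S is at sorted index 11

Answer: zy89yz97z78$877
11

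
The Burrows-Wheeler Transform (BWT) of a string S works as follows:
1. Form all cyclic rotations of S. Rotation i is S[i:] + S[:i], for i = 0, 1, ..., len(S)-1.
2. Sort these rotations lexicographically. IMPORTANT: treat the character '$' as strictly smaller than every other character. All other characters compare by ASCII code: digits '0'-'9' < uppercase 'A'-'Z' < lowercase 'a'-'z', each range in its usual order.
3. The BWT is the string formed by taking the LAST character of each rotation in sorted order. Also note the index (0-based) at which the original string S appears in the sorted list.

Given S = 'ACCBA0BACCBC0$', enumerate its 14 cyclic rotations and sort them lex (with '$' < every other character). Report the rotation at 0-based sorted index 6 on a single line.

All 14 rotations (rotation i = S[i:]+S[:i]):
  rot[0] = ACCBA0BACCBC0$
  rot[1] = CCBA0BACCBC0$A
  rot[2] = CBA0BACCBC0$AC
  rot[3] = BA0BACCBC0$ACC
  rot[4] = A0BACCBC0$ACCB
  rot[5] = 0BACCBC0$ACCBA
  rot[6] = BACCBC0$ACCBA0
  rot[7] = ACCBC0$ACCBA0B
  rot[8] = CCBC0$ACCBA0BA
  rot[9] = CBC0$ACCBA0BAC
  rot[10] = BC0$ACCBA0BACC
  rot[11] = C0$ACCBA0BACCB
  rot[12] = 0$ACCBA0BACCBC
  rot[13] = $ACCBA0BACCBC0
Sorted (with $ < everything):
  sorted[0] = $ACCBA0BACCBC0
  sorted[1] = 0$ACCBA0BACCBC
  sorted[2] = 0BACCBC0$ACCBA
  sorted[3] = A0BACCBC0$ACCB
  sorted[4] = ACCBA0BACCBC0$
  sorted[5] = ACCBC0$ACCBA0B
  sorted[6] = BA0BACCBC0$ACC
  sorted[7] = BACCBC0$ACCBA0
  sorted[8] = BC0$ACCBA0BACC
  sorted[9] = C0$ACCBA0BACCB
  sorted[10] = CBA0BACCBC0$AC
  sorted[11] = CBC0$ACCBA0BAC
  sorted[12] = CCBA0BACCBC0$A
  sorted[13] = CCBC0$ACCBA0BA
sorted[6] = BA0BACCBC0$ACC

Answer: BA0BACCBC0$ACC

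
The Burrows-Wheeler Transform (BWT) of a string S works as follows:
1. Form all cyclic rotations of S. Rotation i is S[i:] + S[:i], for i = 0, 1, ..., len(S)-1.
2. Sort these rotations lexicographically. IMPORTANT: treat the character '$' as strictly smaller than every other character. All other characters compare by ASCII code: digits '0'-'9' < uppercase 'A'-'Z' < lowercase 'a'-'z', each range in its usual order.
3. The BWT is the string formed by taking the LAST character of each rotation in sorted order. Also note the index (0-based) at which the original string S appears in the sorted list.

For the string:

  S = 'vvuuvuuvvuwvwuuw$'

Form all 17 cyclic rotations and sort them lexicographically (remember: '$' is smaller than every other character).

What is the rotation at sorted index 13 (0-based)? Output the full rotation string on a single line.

All 17 rotations (rotation i = S[i:]+S[:i]):
  rot[0] = vvuuvuuvvuwvwuuw$
  rot[1] = vuuvuuvvuwvwuuw$v
  rot[2] = uuvuuvvuwvwuuw$vv
  rot[3] = uvuuvvuwvwuuw$vvu
  rot[4] = vuuvvuwvwuuw$vvuu
  rot[5] = uuvvuwvwuuw$vvuuv
  rot[6] = uvvuwvwuuw$vvuuvu
  rot[7] = vvuwvwuuw$vvuuvuu
  rot[8] = vuwvwuuw$vvuuvuuv
  rot[9] = uwvwuuw$vvuuvuuvv
  rot[10] = wvwuuw$vvuuvuuvvu
  rot[11] = vwuuw$vvuuvuuvvuw
  rot[12] = wuuw$vvuuvuuvvuwv
  rot[13] = uuw$vvuuvuuvvuwvw
  rot[14] = uw$vvuuvuuvvuwvwu
  rot[15] = w$vvuuvuuvvuwvwuu
  rot[16] = $vvuuvuuvvuwvwuuw
Sorted (with $ < everything):
  sorted[0] = $vvuuvuuvvuwvwuuw
  sorted[1] = uuvuuvvuwvwuuw$vv
  sorted[2] = uuvvuwvwuuw$vvuuv
  sorted[3] = uuw$vvuuvuuvvuwvw
  sorted[4] = uvuuvvuwvwuuw$vvu
  sorted[5] = uvvuwvwuuw$vvuuvu
  sorted[6] = uw$vvuuvuuvvuwvwu
  sorted[7] = uwvwuuw$vvuuvuuvv
  sorted[8] = vuuvuuvvuwvwuuw$v
  sorted[9] = vuuvvuwvwuuw$vvuu
  sorted[10] = vuwvwuuw$vvuuvuuv
  sorted[11] = vvuuvuuvvuwvwuuw$
  sorted[12] = vvuwvwuuw$vvuuvuu
  sorted[13] = vwuuw$vvuuvuuvvuw
  sorted[14] = w$vvuuvuuvvuwvwuu
  sorted[15] = wuuw$vvuuvuuvvuwv
  sorted[16] = wvwuuw$vvuuvuuvvu
sorted[13] = vwuuw$vvuuvuuvvuw

Answer: vwuuw$vvuuvuuvvuw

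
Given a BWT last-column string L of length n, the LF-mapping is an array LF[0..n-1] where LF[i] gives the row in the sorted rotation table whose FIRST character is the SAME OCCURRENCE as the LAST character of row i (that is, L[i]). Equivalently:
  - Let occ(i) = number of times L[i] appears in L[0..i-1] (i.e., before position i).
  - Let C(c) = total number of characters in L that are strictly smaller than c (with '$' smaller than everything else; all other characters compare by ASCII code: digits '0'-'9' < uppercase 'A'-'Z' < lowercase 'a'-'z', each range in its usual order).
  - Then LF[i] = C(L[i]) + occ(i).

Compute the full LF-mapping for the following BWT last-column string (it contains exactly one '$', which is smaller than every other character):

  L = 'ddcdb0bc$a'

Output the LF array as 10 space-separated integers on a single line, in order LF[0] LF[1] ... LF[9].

Answer: 7 8 5 9 3 1 4 6 0 2

Derivation:
Char counts: '$':1, '0':1, 'a':1, 'b':2, 'c':2, 'd':3
C (first-col start): C('$')=0, C('0')=1, C('a')=2, C('b')=3, C('c')=5, C('d')=7
L[0]='d': occ=0, LF[0]=C('d')+0=7+0=7
L[1]='d': occ=1, LF[1]=C('d')+1=7+1=8
L[2]='c': occ=0, LF[2]=C('c')+0=5+0=5
L[3]='d': occ=2, LF[3]=C('d')+2=7+2=9
L[4]='b': occ=0, LF[4]=C('b')+0=3+0=3
L[5]='0': occ=0, LF[5]=C('0')+0=1+0=1
L[6]='b': occ=1, LF[6]=C('b')+1=3+1=4
L[7]='c': occ=1, LF[7]=C('c')+1=5+1=6
L[8]='$': occ=0, LF[8]=C('$')+0=0+0=0
L[9]='a': occ=0, LF[9]=C('a')+0=2+0=2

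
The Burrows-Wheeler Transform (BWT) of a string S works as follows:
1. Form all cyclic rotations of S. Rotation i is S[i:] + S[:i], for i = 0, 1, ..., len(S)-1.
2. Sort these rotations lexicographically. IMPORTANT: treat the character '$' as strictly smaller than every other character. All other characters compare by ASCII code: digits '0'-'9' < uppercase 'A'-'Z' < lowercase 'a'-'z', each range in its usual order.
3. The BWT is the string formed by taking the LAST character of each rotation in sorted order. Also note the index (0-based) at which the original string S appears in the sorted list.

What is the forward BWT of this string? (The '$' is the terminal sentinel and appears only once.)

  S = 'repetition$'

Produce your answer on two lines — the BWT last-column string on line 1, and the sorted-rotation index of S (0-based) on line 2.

Answer: nrpttoie$ie
8

Derivation:
All 11 rotations (rotation i = S[i:]+S[:i]):
  rot[0] = repetition$
  rot[1] = epetition$r
  rot[2] = petition$re
  rot[3] = etition$rep
  rot[4] = tition$repe
  rot[5] = ition$repet
  rot[6] = tion$repeti
  rot[7] = ion$repetit
  rot[8] = on$repetiti
  rot[9] = n$repetitio
  rot[10] = $repetition
Sorted (with $ < everything):
  sorted[0] = $repetition  (last char: 'n')
  sorted[1] = epetition$r  (last char: 'r')
  sorted[2] = etition$rep  (last char: 'p')
  sorted[3] = ion$repetit  (last char: 't')
  sorted[4] = ition$repet  (last char: 't')
  sorted[5] = n$repetitio  (last char: 'o')
  sorted[6] = on$repetiti  (last char: 'i')
  sorted[7] = petition$re  (last char: 'e')
  sorted[8] = repetition$  (last char: '$')
  sorted[9] = tion$repeti  (last char: 'i')
  sorted[10] = tition$repe  (last char: 'e')
Last column: nrpttoie$ie
Original string S is at sorted index 8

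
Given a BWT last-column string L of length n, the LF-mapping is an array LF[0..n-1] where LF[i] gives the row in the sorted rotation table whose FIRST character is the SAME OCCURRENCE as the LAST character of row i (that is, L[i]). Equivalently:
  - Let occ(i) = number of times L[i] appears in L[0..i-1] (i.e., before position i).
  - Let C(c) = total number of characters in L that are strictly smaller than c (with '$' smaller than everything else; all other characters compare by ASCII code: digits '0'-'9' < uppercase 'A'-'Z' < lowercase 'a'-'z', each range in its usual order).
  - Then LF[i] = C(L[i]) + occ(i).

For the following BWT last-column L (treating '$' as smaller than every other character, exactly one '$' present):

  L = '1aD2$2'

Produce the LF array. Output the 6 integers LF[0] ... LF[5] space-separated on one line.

Char counts: '$':1, '1':1, '2':2, 'D':1, 'a':1
C (first-col start): C('$')=0, C('1')=1, C('2')=2, C('D')=4, C('a')=5
L[0]='1': occ=0, LF[0]=C('1')+0=1+0=1
L[1]='a': occ=0, LF[1]=C('a')+0=5+0=5
L[2]='D': occ=0, LF[2]=C('D')+0=4+0=4
L[3]='2': occ=0, LF[3]=C('2')+0=2+0=2
L[4]='$': occ=0, LF[4]=C('$')+0=0+0=0
L[5]='2': occ=1, LF[5]=C('2')+1=2+1=3

Answer: 1 5 4 2 0 3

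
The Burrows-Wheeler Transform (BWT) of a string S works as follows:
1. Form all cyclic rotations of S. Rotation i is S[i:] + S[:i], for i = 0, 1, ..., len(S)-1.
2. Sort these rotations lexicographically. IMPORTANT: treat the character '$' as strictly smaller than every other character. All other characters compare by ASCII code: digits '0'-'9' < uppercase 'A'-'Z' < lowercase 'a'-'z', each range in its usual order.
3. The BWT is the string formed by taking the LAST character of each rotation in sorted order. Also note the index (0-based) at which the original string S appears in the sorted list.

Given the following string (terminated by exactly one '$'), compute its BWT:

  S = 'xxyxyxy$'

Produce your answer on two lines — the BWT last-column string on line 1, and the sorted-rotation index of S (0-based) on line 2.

All 8 rotations (rotation i = S[i:]+S[:i]):
  rot[0] = xxyxyxy$
  rot[1] = xyxyxy$x
  rot[2] = yxyxy$xx
  rot[3] = xyxy$xxy
  rot[4] = yxy$xxyx
  rot[5] = xy$xxyxy
  rot[6] = y$xxyxyx
  rot[7] = $xxyxyxy
Sorted (with $ < everything):
  sorted[0] = $xxyxyxy  (last char: 'y')
  sorted[1] = xxyxyxy$  (last char: '$')
  sorted[2] = xy$xxyxy  (last char: 'y')
  sorted[3] = xyxy$xxy  (last char: 'y')
  sorted[4] = xyxyxy$x  (last char: 'x')
  sorted[5] = y$xxyxyx  (last char: 'x')
  sorted[6] = yxy$xxyx  (last char: 'x')
  sorted[7] = yxyxy$xx  (last char: 'x')
Last column: y$yyxxxx
Original string S is at sorted index 1

Answer: y$yyxxxx
1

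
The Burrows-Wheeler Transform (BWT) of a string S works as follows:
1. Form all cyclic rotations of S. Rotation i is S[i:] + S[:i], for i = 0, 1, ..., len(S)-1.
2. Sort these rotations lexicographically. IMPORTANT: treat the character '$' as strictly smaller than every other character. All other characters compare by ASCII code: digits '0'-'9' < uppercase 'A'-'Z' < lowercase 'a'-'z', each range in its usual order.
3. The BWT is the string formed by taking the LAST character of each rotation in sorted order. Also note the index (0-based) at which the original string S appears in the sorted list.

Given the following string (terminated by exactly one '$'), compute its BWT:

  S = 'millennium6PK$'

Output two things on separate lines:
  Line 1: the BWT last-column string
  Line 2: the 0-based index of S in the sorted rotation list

Answer: KmP6lmnliu$nei
10

Derivation:
All 14 rotations (rotation i = S[i:]+S[:i]):
  rot[0] = millennium6PK$
  rot[1] = illennium6PK$m
  rot[2] = llennium6PK$mi
  rot[3] = lennium6PK$mil
  rot[4] = ennium6PK$mill
  rot[5] = nnium6PK$mille
  rot[6] = nium6PK$millen
  rot[7] = ium6PK$millenn
  rot[8] = um6PK$millenni
  rot[9] = m6PK$millenniu
  rot[10] = 6PK$millennium
  rot[11] = PK$millennium6
  rot[12] = K$millennium6P
  rot[13] = $millennium6PK
Sorted (with $ < everything):
  sorted[0] = $millennium6PK  (last char: 'K')
  sorted[1] = 6PK$millennium  (last char: 'm')
  sorted[2] = K$millennium6P  (last char: 'P')
  sorted[3] = PK$millennium6  (last char: '6')
  sorted[4] = ennium6PK$mill  (last char: 'l')
  sorted[5] = illennium6PK$m  (last char: 'm')
  sorted[6] = ium6PK$millenn  (last char: 'n')
  sorted[7] = lennium6PK$mil  (last char: 'l')
  sorted[8] = llennium6PK$mi  (last char: 'i')
  sorted[9] = m6PK$millenniu  (last char: 'u')
  sorted[10] = millennium6PK$  (last char: '$')
  sorted[11] = nium6PK$millen  (last char: 'n')
  sorted[12] = nnium6PK$mille  (last char: 'e')
  sorted[13] = um6PK$millenni  (last char: 'i')
Last column: KmP6lmnliu$nei
Original string S is at sorted index 10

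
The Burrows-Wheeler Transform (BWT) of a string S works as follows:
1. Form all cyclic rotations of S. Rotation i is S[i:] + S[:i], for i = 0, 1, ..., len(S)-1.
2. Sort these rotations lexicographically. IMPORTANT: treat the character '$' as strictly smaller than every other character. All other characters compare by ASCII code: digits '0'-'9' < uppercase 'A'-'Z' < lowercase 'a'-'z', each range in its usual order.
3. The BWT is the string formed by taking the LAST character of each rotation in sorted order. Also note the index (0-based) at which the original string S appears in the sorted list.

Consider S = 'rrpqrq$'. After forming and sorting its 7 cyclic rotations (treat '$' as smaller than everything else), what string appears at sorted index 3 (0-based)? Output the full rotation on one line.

All 7 rotations (rotation i = S[i:]+S[:i]):
  rot[0] = rrpqrq$
  rot[1] = rpqrq$r
  rot[2] = pqrq$rr
  rot[3] = qrq$rrp
  rot[4] = rq$rrpq
  rot[5] = q$rrpqr
  rot[6] = $rrpqrq
Sorted (with $ < everything):
  sorted[0] = $rrpqrq
  sorted[1] = pqrq$rr
  sorted[2] = q$rrpqr
  sorted[3] = qrq$rrp
  sorted[4] = rpqrq$r
  sorted[5] = rq$rrpq
  sorted[6] = rrpqrq$
sorted[3] = qrq$rrp

Answer: qrq$rrp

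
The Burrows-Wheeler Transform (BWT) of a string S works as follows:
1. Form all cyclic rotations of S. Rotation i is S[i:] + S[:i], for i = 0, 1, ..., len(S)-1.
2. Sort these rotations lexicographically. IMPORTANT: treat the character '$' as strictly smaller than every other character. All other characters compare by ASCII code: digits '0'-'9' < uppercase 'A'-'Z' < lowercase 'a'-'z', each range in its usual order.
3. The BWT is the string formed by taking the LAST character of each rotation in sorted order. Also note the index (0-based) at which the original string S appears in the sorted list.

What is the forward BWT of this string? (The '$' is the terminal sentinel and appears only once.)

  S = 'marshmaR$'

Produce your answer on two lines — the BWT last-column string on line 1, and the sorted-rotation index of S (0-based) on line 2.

Answer: Rammsh$ar
6

Derivation:
All 9 rotations (rotation i = S[i:]+S[:i]):
  rot[0] = marshmaR$
  rot[1] = arshmaR$m
  rot[2] = rshmaR$ma
  rot[3] = shmaR$mar
  rot[4] = hmaR$mars
  rot[5] = maR$marsh
  rot[6] = aR$marshm
  rot[7] = R$marshma
  rot[8] = $marshmaR
Sorted (with $ < everything):
  sorted[0] = $marshmaR  (last char: 'R')
  sorted[1] = R$marshma  (last char: 'a')
  sorted[2] = aR$marshm  (last char: 'm')
  sorted[3] = arshmaR$m  (last char: 'm')
  sorted[4] = hmaR$mars  (last char: 's')
  sorted[5] = maR$marsh  (last char: 'h')
  sorted[6] = marshmaR$  (last char: '$')
  sorted[7] = rshmaR$ma  (last char: 'a')
  sorted[8] = shmaR$mar  (last char: 'r')
Last column: Rammsh$ar
Original string S is at sorted index 6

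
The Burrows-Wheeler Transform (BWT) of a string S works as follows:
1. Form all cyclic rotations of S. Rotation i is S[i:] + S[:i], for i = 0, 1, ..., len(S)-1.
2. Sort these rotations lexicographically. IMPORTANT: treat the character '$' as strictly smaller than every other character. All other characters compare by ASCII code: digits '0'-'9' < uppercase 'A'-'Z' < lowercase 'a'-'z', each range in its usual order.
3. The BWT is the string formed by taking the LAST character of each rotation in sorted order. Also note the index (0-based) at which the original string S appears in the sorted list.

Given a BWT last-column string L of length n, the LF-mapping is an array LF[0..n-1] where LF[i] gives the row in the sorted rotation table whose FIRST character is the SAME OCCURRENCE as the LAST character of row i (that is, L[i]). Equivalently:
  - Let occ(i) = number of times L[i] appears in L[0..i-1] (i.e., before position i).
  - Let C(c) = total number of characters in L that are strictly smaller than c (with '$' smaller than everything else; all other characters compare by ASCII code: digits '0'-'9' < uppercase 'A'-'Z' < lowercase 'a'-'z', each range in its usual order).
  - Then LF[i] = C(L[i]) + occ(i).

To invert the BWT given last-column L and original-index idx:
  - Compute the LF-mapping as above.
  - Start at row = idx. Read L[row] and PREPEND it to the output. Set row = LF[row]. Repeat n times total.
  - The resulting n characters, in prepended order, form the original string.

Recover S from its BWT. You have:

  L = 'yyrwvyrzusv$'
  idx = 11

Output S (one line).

Answer: zwsyrrvyvuy$

Derivation:
LF mapping: 8 9 1 7 5 10 2 11 4 3 6 0
Walk LF starting at row 11, prepending L[row]:
  step 1: row=11, L[11]='$', prepend. Next row=LF[11]=0
  step 2: row=0, L[0]='y', prepend. Next row=LF[0]=8
  step 3: row=8, L[8]='u', prepend. Next row=LF[8]=4
  step 4: row=4, L[4]='v', prepend. Next row=LF[4]=5
  step 5: row=5, L[5]='y', prepend. Next row=LF[5]=10
  step 6: row=10, L[10]='v', prepend. Next row=LF[10]=6
  step 7: row=6, L[6]='r', prepend. Next row=LF[6]=2
  step 8: row=2, L[2]='r', prepend. Next row=LF[2]=1
  step 9: row=1, L[1]='y', prepend. Next row=LF[1]=9
  step 10: row=9, L[9]='s', prepend. Next row=LF[9]=3
  step 11: row=3, L[3]='w', prepend. Next row=LF[3]=7
  step 12: row=7, L[7]='z', prepend. Next row=LF[7]=11
Reversed output: zwsyrrvyvuy$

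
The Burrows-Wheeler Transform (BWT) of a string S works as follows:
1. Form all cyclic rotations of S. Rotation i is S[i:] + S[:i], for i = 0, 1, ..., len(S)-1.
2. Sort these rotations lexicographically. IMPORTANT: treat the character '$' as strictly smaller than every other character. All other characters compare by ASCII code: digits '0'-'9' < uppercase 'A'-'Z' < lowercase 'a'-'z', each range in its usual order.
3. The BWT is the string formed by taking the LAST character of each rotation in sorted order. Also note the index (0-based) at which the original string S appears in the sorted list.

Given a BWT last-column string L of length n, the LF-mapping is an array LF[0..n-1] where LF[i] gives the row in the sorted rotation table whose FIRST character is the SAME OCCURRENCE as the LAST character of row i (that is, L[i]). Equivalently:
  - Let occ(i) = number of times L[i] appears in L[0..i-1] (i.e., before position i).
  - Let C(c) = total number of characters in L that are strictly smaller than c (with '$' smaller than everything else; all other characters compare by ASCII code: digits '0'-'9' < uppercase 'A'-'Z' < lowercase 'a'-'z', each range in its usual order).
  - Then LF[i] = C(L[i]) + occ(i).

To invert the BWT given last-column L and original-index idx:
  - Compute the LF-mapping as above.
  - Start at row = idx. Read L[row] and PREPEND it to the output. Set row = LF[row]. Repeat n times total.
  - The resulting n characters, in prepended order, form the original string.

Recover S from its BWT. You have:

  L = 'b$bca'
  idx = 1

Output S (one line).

LF mapping: 2 0 3 4 1
Walk LF starting at row 1, prepending L[row]:
  step 1: row=1, L[1]='$', prepend. Next row=LF[1]=0
  step 2: row=0, L[0]='b', prepend. Next row=LF[0]=2
  step 3: row=2, L[2]='b', prepend. Next row=LF[2]=3
  step 4: row=3, L[3]='c', prepend. Next row=LF[3]=4
  step 5: row=4, L[4]='a', prepend. Next row=LF[4]=1
Reversed output: acbb$

Answer: acbb$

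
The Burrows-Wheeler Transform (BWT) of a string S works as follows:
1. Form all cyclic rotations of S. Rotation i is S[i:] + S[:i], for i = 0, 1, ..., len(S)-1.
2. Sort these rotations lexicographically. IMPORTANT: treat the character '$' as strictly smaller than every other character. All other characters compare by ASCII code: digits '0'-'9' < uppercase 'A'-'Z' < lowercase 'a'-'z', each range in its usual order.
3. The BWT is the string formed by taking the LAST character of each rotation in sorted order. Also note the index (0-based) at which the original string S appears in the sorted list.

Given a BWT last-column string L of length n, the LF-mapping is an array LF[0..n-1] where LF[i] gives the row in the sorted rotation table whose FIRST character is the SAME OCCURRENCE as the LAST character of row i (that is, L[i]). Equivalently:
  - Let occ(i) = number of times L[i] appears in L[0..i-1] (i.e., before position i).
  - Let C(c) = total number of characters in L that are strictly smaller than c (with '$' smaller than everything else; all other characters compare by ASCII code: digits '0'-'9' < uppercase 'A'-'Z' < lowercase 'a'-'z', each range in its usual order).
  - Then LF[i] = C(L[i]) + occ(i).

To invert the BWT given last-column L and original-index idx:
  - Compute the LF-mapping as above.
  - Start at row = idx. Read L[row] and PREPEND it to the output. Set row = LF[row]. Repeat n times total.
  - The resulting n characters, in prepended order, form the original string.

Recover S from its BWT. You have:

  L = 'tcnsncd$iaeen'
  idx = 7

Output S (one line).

Answer: incandescent$

Derivation:
LF mapping: 12 2 8 11 9 3 4 0 7 1 5 6 10
Walk LF starting at row 7, prepending L[row]:
  step 1: row=7, L[7]='$', prepend. Next row=LF[7]=0
  step 2: row=0, L[0]='t', prepend. Next row=LF[0]=12
  step 3: row=12, L[12]='n', prepend. Next row=LF[12]=10
  step 4: row=10, L[10]='e', prepend. Next row=LF[10]=5
  step 5: row=5, L[5]='c', prepend. Next row=LF[5]=3
  step 6: row=3, L[3]='s', prepend. Next row=LF[3]=11
  step 7: row=11, L[11]='e', prepend. Next row=LF[11]=6
  step 8: row=6, L[6]='d', prepend. Next row=LF[6]=4
  step 9: row=4, L[4]='n', prepend. Next row=LF[4]=9
  step 10: row=9, L[9]='a', prepend. Next row=LF[9]=1
  step 11: row=1, L[1]='c', prepend. Next row=LF[1]=2
  step 12: row=2, L[2]='n', prepend. Next row=LF[2]=8
  step 13: row=8, L[8]='i', prepend. Next row=LF[8]=7
Reversed output: incandescent$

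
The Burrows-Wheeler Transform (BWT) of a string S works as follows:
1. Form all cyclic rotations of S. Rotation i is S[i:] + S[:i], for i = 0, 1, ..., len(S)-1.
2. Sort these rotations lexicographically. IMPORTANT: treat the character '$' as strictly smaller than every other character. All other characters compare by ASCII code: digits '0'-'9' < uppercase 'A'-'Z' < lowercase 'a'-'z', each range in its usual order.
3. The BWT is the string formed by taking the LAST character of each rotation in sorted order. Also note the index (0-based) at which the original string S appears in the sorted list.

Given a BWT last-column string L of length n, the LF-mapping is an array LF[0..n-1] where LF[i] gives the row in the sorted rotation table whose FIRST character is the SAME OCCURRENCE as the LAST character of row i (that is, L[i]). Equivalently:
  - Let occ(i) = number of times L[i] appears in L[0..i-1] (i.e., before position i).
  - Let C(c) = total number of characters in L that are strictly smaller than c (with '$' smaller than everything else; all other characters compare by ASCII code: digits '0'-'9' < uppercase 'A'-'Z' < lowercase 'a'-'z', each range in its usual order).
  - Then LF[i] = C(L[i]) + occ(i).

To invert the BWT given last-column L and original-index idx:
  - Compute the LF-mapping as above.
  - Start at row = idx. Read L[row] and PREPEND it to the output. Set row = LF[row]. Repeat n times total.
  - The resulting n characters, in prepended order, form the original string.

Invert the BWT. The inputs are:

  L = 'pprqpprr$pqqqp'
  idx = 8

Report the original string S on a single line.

Answer: qqrprqpppqrpp$

Derivation:
LF mapping: 1 2 11 7 3 4 12 13 0 5 8 9 10 6
Walk LF starting at row 8, prepending L[row]:
  step 1: row=8, L[8]='$', prepend. Next row=LF[8]=0
  step 2: row=0, L[0]='p', prepend. Next row=LF[0]=1
  step 3: row=1, L[1]='p', prepend. Next row=LF[1]=2
  step 4: row=2, L[2]='r', prepend. Next row=LF[2]=11
  step 5: row=11, L[11]='q', prepend. Next row=LF[11]=9
  step 6: row=9, L[9]='p', prepend. Next row=LF[9]=5
  step 7: row=5, L[5]='p', prepend. Next row=LF[5]=4
  step 8: row=4, L[4]='p', prepend. Next row=LF[4]=3
  step 9: row=3, L[3]='q', prepend. Next row=LF[3]=7
  step 10: row=7, L[7]='r', prepend. Next row=LF[7]=13
  step 11: row=13, L[13]='p', prepend. Next row=LF[13]=6
  step 12: row=6, L[6]='r', prepend. Next row=LF[6]=12
  step 13: row=12, L[12]='q', prepend. Next row=LF[12]=10
  step 14: row=10, L[10]='q', prepend. Next row=LF[10]=8
Reversed output: qqrprqpppqrpp$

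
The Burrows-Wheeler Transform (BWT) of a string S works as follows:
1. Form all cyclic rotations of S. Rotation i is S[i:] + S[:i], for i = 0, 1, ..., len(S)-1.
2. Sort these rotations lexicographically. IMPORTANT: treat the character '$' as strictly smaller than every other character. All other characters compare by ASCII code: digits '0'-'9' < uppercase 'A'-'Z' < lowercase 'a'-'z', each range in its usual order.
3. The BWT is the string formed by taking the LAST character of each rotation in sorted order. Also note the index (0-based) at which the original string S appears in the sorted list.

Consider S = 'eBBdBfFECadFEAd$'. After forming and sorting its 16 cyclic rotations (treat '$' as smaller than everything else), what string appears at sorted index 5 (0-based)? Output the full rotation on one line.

Answer: CadFEAd$eBBdBfFE

Derivation:
All 16 rotations (rotation i = S[i:]+S[:i]):
  rot[0] = eBBdBfFECadFEAd$
  rot[1] = BBdBfFECadFEAd$e
  rot[2] = BdBfFECadFEAd$eB
  rot[3] = dBfFECadFEAd$eBB
  rot[4] = BfFECadFEAd$eBBd
  rot[5] = fFECadFEAd$eBBdB
  rot[6] = FECadFEAd$eBBdBf
  rot[7] = ECadFEAd$eBBdBfF
  rot[8] = CadFEAd$eBBdBfFE
  rot[9] = adFEAd$eBBdBfFEC
  rot[10] = dFEAd$eBBdBfFECa
  rot[11] = FEAd$eBBdBfFECad
  rot[12] = EAd$eBBdBfFECadF
  rot[13] = Ad$eBBdBfFECadFE
  rot[14] = d$eBBdBfFECadFEA
  rot[15] = $eBBdBfFECadFEAd
Sorted (with $ < everything):
  sorted[0] = $eBBdBfFECadFEAd
  sorted[1] = Ad$eBBdBfFECadFE
  sorted[2] = BBdBfFECadFEAd$e
  sorted[3] = BdBfFECadFEAd$eB
  sorted[4] = BfFECadFEAd$eBBd
  sorted[5] = CadFEAd$eBBdBfFE
  sorted[6] = EAd$eBBdBfFECadF
  sorted[7] = ECadFEAd$eBBdBfF
  sorted[8] = FEAd$eBBdBfFECad
  sorted[9] = FECadFEAd$eBBdBf
  sorted[10] = adFEAd$eBBdBfFEC
  sorted[11] = d$eBBdBfFECadFEA
  sorted[12] = dBfFECadFEAd$eBB
  sorted[13] = dFEAd$eBBdBfFECa
  sorted[14] = eBBdBfFECadFEAd$
  sorted[15] = fFECadFEAd$eBBdB
sorted[5] = CadFEAd$eBBdBfFE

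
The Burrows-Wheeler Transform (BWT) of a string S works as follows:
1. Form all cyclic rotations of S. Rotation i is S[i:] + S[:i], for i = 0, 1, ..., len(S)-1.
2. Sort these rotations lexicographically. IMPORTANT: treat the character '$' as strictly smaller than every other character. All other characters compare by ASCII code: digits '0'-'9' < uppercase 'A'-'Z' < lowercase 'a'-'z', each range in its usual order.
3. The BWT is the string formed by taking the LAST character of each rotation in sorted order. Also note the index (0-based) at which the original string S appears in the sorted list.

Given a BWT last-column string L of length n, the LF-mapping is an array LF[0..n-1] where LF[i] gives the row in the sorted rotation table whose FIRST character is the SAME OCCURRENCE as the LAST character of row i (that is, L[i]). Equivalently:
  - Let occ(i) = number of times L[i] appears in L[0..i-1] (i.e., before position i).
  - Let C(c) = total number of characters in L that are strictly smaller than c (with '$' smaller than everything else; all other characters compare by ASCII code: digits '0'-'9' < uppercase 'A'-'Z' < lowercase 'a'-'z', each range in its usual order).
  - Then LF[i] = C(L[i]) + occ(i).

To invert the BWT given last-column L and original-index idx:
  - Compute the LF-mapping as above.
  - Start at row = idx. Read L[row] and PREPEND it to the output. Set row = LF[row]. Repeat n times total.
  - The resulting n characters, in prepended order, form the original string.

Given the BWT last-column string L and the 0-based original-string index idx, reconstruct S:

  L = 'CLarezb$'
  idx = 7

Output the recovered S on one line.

Answer: zebraLC$

Derivation:
LF mapping: 1 2 3 6 5 7 4 0
Walk LF starting at row 7, prepending L[row]:
  step 1: row=7, L[7]='$', prepend. Next row=LF[7]=0
  step 2: row=0, L[0]='C', prepend. Next row=LF[0]=1
  step 3: row=1, L[1]='L', prepend. Next row=LF[1]=2
  step 4: row=2, L[2]='a', prepend. Next row=LF[2]=3
  step 5: row=3, L[3]='r', prepend. Next row=LF[3]=6
  step 6: row=6, L[6]='b', prepend. Next row=LF[6]=4
  step 7: row=4, L[4]='e', prepend. Next row=LF[4]=5
  step 8: row=5, L[5]='z', prepend. Next row=LF[5]=7
Reversed output: zebraLC$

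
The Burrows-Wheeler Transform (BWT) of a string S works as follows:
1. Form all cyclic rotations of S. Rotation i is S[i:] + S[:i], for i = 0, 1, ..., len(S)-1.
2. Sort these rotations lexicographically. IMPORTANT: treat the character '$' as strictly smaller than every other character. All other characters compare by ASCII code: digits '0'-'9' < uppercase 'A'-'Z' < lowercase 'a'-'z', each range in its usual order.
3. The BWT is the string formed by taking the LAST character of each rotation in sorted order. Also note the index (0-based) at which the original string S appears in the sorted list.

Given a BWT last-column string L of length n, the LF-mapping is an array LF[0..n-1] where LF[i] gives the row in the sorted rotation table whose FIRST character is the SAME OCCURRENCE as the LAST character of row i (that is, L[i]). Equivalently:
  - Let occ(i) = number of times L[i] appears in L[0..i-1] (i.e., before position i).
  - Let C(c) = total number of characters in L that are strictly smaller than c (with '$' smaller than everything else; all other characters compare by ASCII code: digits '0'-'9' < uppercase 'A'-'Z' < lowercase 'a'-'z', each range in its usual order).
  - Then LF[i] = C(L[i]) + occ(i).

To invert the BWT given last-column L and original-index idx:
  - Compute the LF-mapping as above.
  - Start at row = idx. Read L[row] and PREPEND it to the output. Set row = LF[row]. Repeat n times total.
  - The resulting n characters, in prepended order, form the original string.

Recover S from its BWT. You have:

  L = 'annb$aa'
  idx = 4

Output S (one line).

Answer: banana$

Derivation:
LF mapping: 1 5 6 4 0 2 3
Walk LF starting at row 4, prepending L[row]:
  step 1: row=4, L[4]='$', prepend. Next row=LF[4]=0
  step 2: row=0, L[0]='a', prepend. Next row=LF[0]=1
  step 3: row=1, L[1]='n', prepend. Next row=LF[1]=5
  step 4: row=5, L[5]='a', prepend. Next row=LF[5]=2
  step 5: row=2, L[2]='n', prepend. Next row=LF[2]=6
  step 6: row=6, L[6]='a', prepend. Next row=LF[6]=3
  step 7: row=3, L[3]='b', prepend. Next row=LF[3]=4
Reversed output: banana$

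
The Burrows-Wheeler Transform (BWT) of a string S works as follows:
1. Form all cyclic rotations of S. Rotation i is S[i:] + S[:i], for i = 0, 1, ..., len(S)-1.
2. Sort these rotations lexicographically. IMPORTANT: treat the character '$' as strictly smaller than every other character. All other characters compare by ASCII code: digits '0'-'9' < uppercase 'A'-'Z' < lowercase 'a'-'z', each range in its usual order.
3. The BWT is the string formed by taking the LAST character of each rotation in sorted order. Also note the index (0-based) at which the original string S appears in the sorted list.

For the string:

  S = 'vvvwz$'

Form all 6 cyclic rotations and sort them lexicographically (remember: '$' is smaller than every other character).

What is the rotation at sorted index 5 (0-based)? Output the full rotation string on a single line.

All 6 rotations (rotation i = S[i:]+S[:i]):
  rot[0] = vvvwz$
  rot[1] = vvwz$v
  rot[2] = vwz$vv
  rot[3] = wz$vvv
  rot[4] = z$vvvw
  rot[5] = $vvvwz
Sorted (with $ < everything):
  sorted[0] = $vvvwz
  sorted[1] = vvvwz$
  sorted[2] = vvwz$v
  sorted[3] = vwz$vv
  sorted[4] = wz$vvv
  sorted[5] = z$vvvw
sorted[5] = z$vvvw

Answer: z$vvvw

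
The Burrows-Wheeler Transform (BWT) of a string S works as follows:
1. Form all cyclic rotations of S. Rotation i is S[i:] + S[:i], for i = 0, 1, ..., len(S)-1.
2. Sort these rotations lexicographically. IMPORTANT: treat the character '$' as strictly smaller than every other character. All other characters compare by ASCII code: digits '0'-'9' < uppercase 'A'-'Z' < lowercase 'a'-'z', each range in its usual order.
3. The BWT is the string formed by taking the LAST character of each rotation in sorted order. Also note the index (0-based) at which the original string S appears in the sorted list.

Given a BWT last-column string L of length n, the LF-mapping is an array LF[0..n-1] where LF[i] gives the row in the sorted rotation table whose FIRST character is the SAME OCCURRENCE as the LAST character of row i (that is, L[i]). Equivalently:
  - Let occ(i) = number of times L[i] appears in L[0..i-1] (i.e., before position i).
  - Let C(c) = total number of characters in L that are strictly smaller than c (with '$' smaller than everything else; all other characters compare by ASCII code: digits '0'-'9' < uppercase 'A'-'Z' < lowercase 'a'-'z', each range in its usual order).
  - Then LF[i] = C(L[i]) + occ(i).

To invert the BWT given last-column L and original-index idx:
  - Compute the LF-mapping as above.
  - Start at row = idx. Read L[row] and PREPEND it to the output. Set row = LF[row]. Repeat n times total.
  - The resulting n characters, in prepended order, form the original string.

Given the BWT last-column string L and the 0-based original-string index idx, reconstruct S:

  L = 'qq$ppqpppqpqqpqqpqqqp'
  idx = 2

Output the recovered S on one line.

LF mapping: 10 11 0 1 2 12 3 4 5 13 6 14 15 7 16 17 8 18 19 20 9
Walk LF starting at row 2, prepending L[row]:
  step 1: row=2, L[2]='$', prepend. Next row=LF[2]=0
  step 2: row=0, L[0]='q', prepend. Next row=LF[0]=10
  step 3: row=10, L[10]='p', prepend. Next row=LF[10]=6
  step 4: row=6, L[6]='p', prepend. Next row=LF[6]=3
  step 5: row=3, L[3]='p', prepend. Next row=LF[3]=1
  step 6: row=1, L[1]='q', prepend. Next row=LF[1]=11
  step 7: row=11, L[11]='q', prepend. Next row=LF[11]=14
  step 8: row=14, L[14]='q', prepend. Next row=LF[14]=16
  step 9: row=16, L[16]='p', prepend. Next row=LF[16]=8
  step 10: row=8, L[8]='p', prepend. Next row=LF[8]=5
  step 11: row=5, L[5]='q', prepend. Next row=LF[5]=12
  step 12: row=12, L[12]='q', prepend. Next row=LF[12]=15
  step 13: row=15, L[15]='q', prepend. Next row=LF[15]=17
  step 14: row=17, L[17]='q', prepend. Next row=LF[17]=18
  step 15: row=18, L[18]='q', prepend. Next row=LF[18]=19
  step 16: row=19, L[19]='q', prepend. Next row=LF[19]=20
  step 17: row=20, L[20]='p', prepend. Next row=LF[20]=9
  step 18: row=9, L[9]='q', prepend. Next row=LF[9]=13
  step 19: row=13, L[13]='p', prepend. Next row=LF[13]=7
  step 20: row=7, L[7]='p', prepend. Next row=LF[7]=4
  step 21: row=4, L[4]='p', prepend. Next row=LF[4]=2
Reversed output: pppqpqqqqqqppqqqpppq$

Answer: pppqpqqqqqqppqqqpppq$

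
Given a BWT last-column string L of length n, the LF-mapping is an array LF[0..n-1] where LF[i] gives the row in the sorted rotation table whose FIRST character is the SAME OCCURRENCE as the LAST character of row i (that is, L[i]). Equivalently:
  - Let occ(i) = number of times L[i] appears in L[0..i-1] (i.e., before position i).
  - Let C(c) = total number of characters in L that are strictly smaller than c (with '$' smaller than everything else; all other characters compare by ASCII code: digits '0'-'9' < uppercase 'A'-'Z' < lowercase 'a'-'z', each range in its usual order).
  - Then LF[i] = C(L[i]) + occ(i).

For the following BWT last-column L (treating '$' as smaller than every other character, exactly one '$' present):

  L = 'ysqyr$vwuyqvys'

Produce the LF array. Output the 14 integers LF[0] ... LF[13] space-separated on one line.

Answer: 10 4 1 11 3 0 7 9 6 12 2 8 13 5

Derivation:
Char counts: '$':1, 'q':2, 'r':1, 's':2, 'u':1, 'v':2, 'w':1, 'y':4
C (first-col start): C('$')=0, C('q')=1, C('r')=3, C('s')=4, C('u')=6, C('v')=7, C('w')=9, C('y')=10
L[0]='y': occ=0, LF[0]=C('y')+0=10+0=10
L[1]='s': occ=0, LF[1]=C('s')+0=4+0=4
L[2]='q': occ=0, LF[2]=C('q')+0=1+0=1
L[3]='y': occ=1, LF[3]=C('y')+1=10+1=11
L[4]='r': occ=0, LF[4]=C('r')+0=3+0=3
L[5]='$': occ=0, LF[5]=C('$')+0=0+0=0
L[6]='v': occ=0, LF[6]=C('v')+0=7+0=7
L[7]='w': occ=0, LF[7]=C('w')+0=9+0=9
L[8]='u': occ=0, LF[8]=C('u')+0=6+0=6
L[9]='y': occ=2, LF[9]=C('y')+2=10+2=12
L[10]='q': occ=1, LF[10]=C('q')+1=1+1=2
L[11]='v': occ=1, LF[11]=C('v')+1=7+1=8
L[12]='y': occ=3, LF[12]=C('y')+3=10+3=13
L[13]='s': occ=1, LF[13]=C('s')+1=4+1=5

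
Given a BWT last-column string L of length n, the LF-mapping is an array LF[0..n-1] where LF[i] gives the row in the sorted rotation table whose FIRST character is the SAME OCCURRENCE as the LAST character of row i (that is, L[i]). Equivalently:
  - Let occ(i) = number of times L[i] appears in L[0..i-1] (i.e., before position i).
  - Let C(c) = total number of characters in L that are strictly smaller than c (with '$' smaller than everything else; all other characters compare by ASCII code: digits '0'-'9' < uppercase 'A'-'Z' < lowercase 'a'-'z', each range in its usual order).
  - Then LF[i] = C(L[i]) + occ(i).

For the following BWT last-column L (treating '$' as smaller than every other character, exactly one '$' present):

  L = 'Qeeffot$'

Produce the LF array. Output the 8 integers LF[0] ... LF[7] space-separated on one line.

Char counts: '$':1, 'Q':1, 'e':2, 'f':2, 'o':1, 't':1
C (first-col start): C('$')=0, C('Q')=1, C('e')=2, C('f')=4, C('o')=6, C('t')=7
L[0]='Q': occ=0, LF[0]=C('Q')+0=1+0=1
L[1]='e': occ=0, LF[1]=C('e')+0=2+0=2
L[2]='e': occ=1, LF[2]=C('e')+1=2+1=3
L[3]='f': occ=0, LF[3]=C('f')+0=4+0=4
L[4]='f': occ=1, LF[4]=C('f')+1=4+1=5
L[5]='o': occ=0, LF[5]=C('o')+0=6+0=6
L[6]='t': occ=0, LF[6]=C('t')+0=7+0=7
L[7]='$': occ=0, LF[7]=C('$')+0=0+0=0

Answer: 1 2 3 4 5 6 7 0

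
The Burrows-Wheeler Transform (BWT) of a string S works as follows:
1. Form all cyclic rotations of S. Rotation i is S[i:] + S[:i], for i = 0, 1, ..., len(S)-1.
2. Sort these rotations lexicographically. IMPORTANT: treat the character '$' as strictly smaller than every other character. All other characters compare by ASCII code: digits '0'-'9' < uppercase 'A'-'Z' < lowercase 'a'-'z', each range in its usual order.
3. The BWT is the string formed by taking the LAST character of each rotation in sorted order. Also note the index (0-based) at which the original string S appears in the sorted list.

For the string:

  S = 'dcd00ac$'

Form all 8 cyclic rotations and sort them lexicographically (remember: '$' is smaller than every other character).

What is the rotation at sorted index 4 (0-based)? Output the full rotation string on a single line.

All 8 rotations (rotation i = S[i:]+S[:i]):
  rot[0] = dcd00ac$
  rot[1] = cd00ac$d
  rot[2] = d00ac$dc
  rot[3] = 00ac$dcd
  rot[4] = 0ac$dcd0
  rot[5] = ac$dcd00
  rot[6] = c$dcd00a
  rot[7] = $dcd00ac
Sorted (with $ < everything):
  sorted[0] = $dcd00ac
  sorted[1] = 00ac$dcd
  sorted[2] = 0ac$dcd0
  sorted[3] = ac$dcd00
  sorted[4] = c$dcd00a
  sorted[5] = cd00ac$d
  sorted[6] = d00ac$dc
  sorted[7] = dcd00ac$
sorted[4] = c$dcd00a

Answer: c$dcd00a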